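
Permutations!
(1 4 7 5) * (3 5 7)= [0, 4, 2, 5, 3, 1, 6, 7]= (7)(1 4 3 5)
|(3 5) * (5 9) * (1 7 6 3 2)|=7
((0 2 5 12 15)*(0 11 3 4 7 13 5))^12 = (3 5)(4 12)(7 15)(11 13)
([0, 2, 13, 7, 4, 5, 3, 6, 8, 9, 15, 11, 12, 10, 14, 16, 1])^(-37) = [0, 16, 1, 6, 4, 5, 7, 3, 8, 9, 13, 11, 12, 2, 14, 10, 15]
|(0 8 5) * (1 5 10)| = 5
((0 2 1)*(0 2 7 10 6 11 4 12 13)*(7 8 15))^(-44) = ((0 8 15 7 10 6 11 4 12 13)(1 2))^(-44) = (0 11 15 12 10)(4 7 13 6 8)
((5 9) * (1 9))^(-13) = ((1 9 5))^(-13) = (1 5 9)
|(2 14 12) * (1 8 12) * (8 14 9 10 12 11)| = 4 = |(1 14)(2 9 10 12)(8 11)|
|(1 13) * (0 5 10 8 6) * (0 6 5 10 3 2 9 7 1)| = 10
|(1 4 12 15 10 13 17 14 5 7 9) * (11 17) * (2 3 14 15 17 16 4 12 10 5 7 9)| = 60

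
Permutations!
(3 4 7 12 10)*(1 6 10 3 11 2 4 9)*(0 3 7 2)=[3, 6, 4, 9, 2, 5, 10, 12, 8, 1, 11, 0, 7]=(0 3 9 1 6 10 11)(2 4)(7 12)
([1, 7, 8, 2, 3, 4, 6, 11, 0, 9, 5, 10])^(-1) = [8, 0, 3, 4, 5, 10, 6, 1, 2, 9, 11, 7]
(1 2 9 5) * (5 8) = (1 2 9 8 5) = [0, 2, 9, 3, 4, 1, 6, 7, 5, 8]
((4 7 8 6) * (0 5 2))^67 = ((0 5 2)(4 7 8 6))^67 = (0 5 2)(4 6 8 7)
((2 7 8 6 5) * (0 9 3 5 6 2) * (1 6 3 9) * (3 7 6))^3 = ((9)(0 1 3 5)(2 6 7 8))^3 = (9)(0 5 3 1)(2 8 7 6)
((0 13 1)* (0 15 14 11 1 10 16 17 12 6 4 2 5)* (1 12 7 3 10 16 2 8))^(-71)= ((0 13 16 17 7 3 10 2 5)(1 15 14 11 12 6 4 8))^(-71)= (0 13 16 17 7 3 10 2 5)(1 15 14 11 12 6 4 8)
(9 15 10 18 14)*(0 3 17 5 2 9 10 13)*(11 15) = [3, 1, 9, 17, 4, 2, 6, 7, 8, 11, 18, 15, 12, 0, 10, 13, 16, 5, 14] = (0 3 17 5 2 9 11 15 13)(10 18 14)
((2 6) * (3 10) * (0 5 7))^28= (10)(0 5 7)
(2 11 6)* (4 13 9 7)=(2 11 6)(4 13 9 7)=[0, 1, 11, 3, 13, 5, 2, 4, 8, 7, 10, 6, 12, 9]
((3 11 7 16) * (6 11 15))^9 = ((3 15 6 11 7 16))^9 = (3 11)(6 16)(7 15)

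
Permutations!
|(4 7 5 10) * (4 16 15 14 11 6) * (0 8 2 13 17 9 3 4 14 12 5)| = 45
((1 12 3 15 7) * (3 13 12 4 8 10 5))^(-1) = (1 7 15 3 5 10 8 4)(12 13)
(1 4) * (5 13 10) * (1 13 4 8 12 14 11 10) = (1 8 12 14 11 10 5 4 13) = [0, 8, 2, 3, 13, 4, 6, 7, 12, 9, 5, 10, 14, 1, 11]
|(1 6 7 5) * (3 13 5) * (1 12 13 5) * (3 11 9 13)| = |(1 6 7 11 9 13)(3 5 12)| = 6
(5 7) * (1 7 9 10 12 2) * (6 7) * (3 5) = (1 6 7 3 5 9 10 12 2) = [0, 6, 1, 5, 4, 9, 7, 3, 8, 10, 12, 11, 2]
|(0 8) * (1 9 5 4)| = |(0 8)(1 9 5 4)| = 4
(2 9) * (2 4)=(2 9 4)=[0, 1, 9, 3, 2, 5, 6, 7, 8, 4]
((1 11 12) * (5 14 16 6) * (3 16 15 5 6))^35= ((1 11 12)(3 16)(5 14 15))^35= (1 12 11)(3 16)(5 15 14)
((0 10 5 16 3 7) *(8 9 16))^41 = (0 10 5 8 9 16 3 7) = ((0 10 5 8 9 16 3 7))^41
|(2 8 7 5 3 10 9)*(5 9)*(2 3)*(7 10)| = 12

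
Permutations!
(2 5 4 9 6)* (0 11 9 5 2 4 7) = (0 11 9 6 4 5 7) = [11, 1, 2, 3, 5, 7, 4, 0, 8, 6, 10, 9]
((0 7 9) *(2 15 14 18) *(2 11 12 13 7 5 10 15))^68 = (0 10 14 11 13 9 5 15 18 12 7) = ((0 5 10 15 14 18 11 12 13 7 9))^68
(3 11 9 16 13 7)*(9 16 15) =[0, 1, 2, 11, 4, 5, 6, 3, 8, 15, 10, 16, 12, 7, 14, 9, 13] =(3 11 16 13 7)(9 15)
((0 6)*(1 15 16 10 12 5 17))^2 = ((0 6)(1 15 16 10 12 5 17))^2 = (1 16 12 17 15 10 5)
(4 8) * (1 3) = (1 3)(4 8) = [0, 3, 2, 1, 8, 5, 6, 7, 4]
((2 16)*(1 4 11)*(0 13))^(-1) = (0 13)(1 11 4)(2 16)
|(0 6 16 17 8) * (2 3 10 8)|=8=|(0 6 16 17 2 3 10 8)|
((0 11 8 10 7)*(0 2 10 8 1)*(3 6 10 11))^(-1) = (0 1 11 2 7 10 6 3)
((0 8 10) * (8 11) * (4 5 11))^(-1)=(0 10 8 11 5 4)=((0 4 5 11 8 10))^(-1)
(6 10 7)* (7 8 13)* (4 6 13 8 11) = [0, 1, 2, 3, 6, 5, 10, 13, 8, 9, 11, 4, 12, 7] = (4 6 10 11)(7 13)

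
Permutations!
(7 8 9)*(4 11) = [0, 1, 2, 3, 11, 5, 6, 8, 9, 7, 10, 4] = (4 11)(7 8 9)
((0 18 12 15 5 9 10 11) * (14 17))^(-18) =(0 10 5 12)(9 15 18 11)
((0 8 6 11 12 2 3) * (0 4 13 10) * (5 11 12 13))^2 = (0 6 2 4 11 10 8 12 3 5 13)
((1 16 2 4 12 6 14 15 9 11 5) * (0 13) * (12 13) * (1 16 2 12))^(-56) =((0 1 2 4 13)(5 16 12 6 14 15 9 11))^(-56) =(16)(0 13 4 2 1)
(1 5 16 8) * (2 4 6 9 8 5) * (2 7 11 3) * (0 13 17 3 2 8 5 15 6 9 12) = (0 13 17 3 8 1 7 11 2 4 9 5 16 15 6 12) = [13, 7, 4, 8, 9, 16, 12, 11, 1, 5, 10, 2, 0, 17, 14, 6, 15, 3]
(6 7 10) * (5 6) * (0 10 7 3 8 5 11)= (0 10 11)(3 8 5 6)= [10, 1, 2, 8, 4, 6, 3, 7, 5, 9, 11, 0]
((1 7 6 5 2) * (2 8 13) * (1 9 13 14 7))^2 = (2 13 9)(5 14 6 8 7)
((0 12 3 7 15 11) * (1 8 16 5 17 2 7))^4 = (0 8 2)(1 17 11)(3 5 15)(7 12 16) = ((0 12 3 1 8 16 5 17 2 7 15 11))^4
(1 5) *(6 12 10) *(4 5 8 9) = (1 8 9 4 5)(6 12 10) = [0, 8, 2, 3, 5, 1, 12, 7, 9, 4, 6, 11, 10]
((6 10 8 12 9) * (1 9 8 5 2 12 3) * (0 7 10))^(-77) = (12)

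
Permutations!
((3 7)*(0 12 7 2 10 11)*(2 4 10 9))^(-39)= ((0 12 7 3 4 10 11)(2 9))^(-39)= (0 3 11 7 10 12 4)(2 9)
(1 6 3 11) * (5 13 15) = (1 6 3 11)(5 13 15) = [0, 6, 2, 11, 4, 13, 3, 7, 8, 9, 10, 1, 12, 15, 14, 5]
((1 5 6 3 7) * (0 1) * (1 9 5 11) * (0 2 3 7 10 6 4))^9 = (0 9 5 4)(1 11)(2 7 6 10 3)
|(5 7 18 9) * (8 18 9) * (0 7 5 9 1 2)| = 4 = |(0 7 1 2)(8 18)|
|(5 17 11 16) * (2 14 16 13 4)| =8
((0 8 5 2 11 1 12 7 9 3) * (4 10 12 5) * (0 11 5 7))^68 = ((0 8 4 10 12)(1 7 9 3 11)(2 5))^68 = (0 10 8 12 4)(1 3 7 11 9)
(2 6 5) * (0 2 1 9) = (0 2 6 5 1 9) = [2, 9, 6, 3, 4, 1, 5, 7, 8, 0]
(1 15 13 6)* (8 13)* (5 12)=(1 15 8 13 6)(5 12)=[0, 15, 2, 3, 4, 12, 1, 7, 13, 9, 10, 11, 5, 6, 14, 8]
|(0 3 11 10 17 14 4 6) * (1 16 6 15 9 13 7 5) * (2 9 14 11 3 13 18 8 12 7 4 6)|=|(0 13 4 15 14 6)(1 16 2 9 18 8 12 7 5)(10 17 11)|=18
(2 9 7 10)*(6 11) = (2 9 7 10)(6 11) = [0, 1, 9, 3, 4, 5, 11, 10, 8, 7, 2, 6]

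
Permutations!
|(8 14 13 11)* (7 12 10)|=12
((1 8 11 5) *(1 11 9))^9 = ((1 8 9)(5 11))^9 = (5 11)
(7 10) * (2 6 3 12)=(2 6 3 12)(7 10)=[0, 1, 6, 12, 4, 5, 3, 10, 8, 9, 7, 11, 2]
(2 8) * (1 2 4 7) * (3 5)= [0, 2, 8, 5, 7, 3, 6, 1, 4]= (1 2 8 4 7)(3 5)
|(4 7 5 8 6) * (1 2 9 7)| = 8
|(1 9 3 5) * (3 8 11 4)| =|(1 9 8 11 4 3 5)| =7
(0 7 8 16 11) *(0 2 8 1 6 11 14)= [7, 6, 8, 3, 4, 5, 11, 1, 16, 9, 10, 2, 12, 13, 0, 15, 14]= (0 7 1 6 11 2 8 16 14)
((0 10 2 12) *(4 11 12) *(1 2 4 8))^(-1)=(0 12 11 4 10)(1 8 2)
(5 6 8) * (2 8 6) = (2 8 5) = [0, 1, 8, 3, 4, 2, 6, 7, 5]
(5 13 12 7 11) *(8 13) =(5 8 13 12 7 11) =[0, 1, 2, 3, 4, 8, 6, 11, 13, 9, 10, 5, 7, 12]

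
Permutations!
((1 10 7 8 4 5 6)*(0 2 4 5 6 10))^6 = ((0 2 4 6 1)(5 10 7 8))^6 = (0 2 4 6 1)(5 7)(8 10)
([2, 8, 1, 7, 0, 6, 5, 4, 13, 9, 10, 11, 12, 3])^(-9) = (0 4 7 3 13 8 1 2)(5 6)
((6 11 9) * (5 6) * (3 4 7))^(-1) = ((3 4 7)(5 6 11 9))^(-1) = (3 7 4)(5 9 11 6)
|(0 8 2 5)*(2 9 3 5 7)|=|(0 8 9 3 5)(2 7)|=10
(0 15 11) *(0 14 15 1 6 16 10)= (0 1 6 16 10)(11 14 15)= [1, 6, 2, 3, 4, 5, 16, 7, 8, 9, 0, 14, 12, 13, 15, 11, 10]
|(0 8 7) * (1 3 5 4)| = |(0 8 7)(1 3 5 4)| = 12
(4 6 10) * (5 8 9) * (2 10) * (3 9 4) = (2 10 3 9 5 8 4 6) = [0, 1, 10, 9, 6, 8, 2, 7, 4, 5, 3]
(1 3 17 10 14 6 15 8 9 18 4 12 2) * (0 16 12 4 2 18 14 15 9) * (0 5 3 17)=(0 16 12 18 2 1 17 10 15 8 5 3)(6 9 14)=[16, 17, 1, 0, 4, 3, 9, 7, 5, 14, 15, 11, 18, 13, 6, 8, 12, 10, 2]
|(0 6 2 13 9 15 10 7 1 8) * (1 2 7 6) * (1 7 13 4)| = |(0 7 2 4 1 8)(6 13 9 15 10)| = 30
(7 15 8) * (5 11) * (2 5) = (2 5 11)(7 15 8) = [0, 1, 5, 3, 4, 11, 6, 15, 7, 9, 10, 2, 12, 13, 14, 8]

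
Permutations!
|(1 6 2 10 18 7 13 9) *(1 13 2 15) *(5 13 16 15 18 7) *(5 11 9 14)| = |(1 6 18 11 9 16 15)(2 10 7)(5 13 14)| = 21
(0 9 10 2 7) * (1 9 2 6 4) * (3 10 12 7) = (0 2 3 10 6 4 1 9 12 7) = [2, 9, 3, 10, 1, 5, 4, 0, 8, 12, 6, 11, 7]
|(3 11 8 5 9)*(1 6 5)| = 7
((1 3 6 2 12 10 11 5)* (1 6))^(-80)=(2 5 10)(6 11 12)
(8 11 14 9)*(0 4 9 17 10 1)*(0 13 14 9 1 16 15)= (0 4 1 13 14 17 10 16 15)(8 11 9)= [4, 13, 2, 3, 1, 5, 6, 7, 11, 8, 16, 9, 12, 14, 17, 0, 15, 10]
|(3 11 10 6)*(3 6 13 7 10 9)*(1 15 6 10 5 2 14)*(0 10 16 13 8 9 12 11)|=90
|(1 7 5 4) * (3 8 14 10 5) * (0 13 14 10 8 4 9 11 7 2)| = |(0 13 14 8 10 5 9 11 7 3 4 1 2)| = 13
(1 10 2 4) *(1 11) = (1 10 2 4 11) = [0, 10, 4, 3, 11, 5, 6, 7, 8, 9, 2, 1]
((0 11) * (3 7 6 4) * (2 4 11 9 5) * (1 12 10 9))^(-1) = ((0 1 12 10 9 5 2 4 3 7 6 11))^(-1) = (0 11 6 7 3 4 2 5 9 10 12 1)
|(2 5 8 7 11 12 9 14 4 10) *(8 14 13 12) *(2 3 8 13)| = 12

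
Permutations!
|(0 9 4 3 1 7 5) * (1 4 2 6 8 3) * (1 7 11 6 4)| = |(0 9 2 4 7 5)(1 11 6 8 3)| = 30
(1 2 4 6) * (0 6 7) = (0 6 1 2 4 7) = [6, 2, 4, 3, 7, 5, 1, 0]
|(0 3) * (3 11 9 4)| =5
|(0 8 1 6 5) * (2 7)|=10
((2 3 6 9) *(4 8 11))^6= ((2 3 6 9)(4 8 11))^6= (11)(2 6)(3 9)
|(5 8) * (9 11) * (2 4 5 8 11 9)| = 4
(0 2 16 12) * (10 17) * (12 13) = (0 2 16 13 12)(10 17) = [2, 1, 16, 3, 4, 5, 6, 7, 8, 9, 17, 11, 0, 12, 14, 15, 13, 10]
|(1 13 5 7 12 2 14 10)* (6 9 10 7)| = |(1 13 5 6 9 10)(2 14 7 12)| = 12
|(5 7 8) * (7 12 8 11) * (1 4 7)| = |(1 4 7 11)(5 12 8)| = 12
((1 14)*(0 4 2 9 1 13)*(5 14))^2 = ((0 4 2 9 1 5 14 13))^2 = (0 2 1 14)(4 9 5 13)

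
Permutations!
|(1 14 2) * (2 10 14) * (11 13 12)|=|(1 2)(10 14)(11 13 12)|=6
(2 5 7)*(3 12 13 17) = [0, 1, 5, 12, 4, 7, 6, 2, 8, 9, 10, 11, 13, 17, 14, 15, 16, 3] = (2 5 7)(3 12 13 17)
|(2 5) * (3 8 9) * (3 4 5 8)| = 5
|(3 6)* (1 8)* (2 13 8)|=|(1 2 13 8)(3 6)|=4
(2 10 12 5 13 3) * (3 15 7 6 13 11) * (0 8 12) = (0 8 12 5 11 3 2 10)(6 13 15 7) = [8, 1, 10, 2, 4, 11, 13, 6, 12, 9, 0, 3, 5, 15, 14, 7]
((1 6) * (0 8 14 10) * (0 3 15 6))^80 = ((0 8 14 10 3 15 6 1))^80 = (15)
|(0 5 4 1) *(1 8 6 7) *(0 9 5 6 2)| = |(0 6 7 1 9 5 4 8 2)| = 9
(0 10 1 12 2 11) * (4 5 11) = (0 10 1 12 2 4 5 11) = [10, 12, 4, 3, 5, 11, 6, 7, 8, 9, 1, 0, 2]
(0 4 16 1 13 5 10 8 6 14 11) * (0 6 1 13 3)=(0 4 16 13 5 10 8 1 3)(6 14 11)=[4, 3, 2, 0, 16, 10, 14, 7, 1, 9, 8, 6, 12, 5, 11, 15, 13]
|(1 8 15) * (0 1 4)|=|(0 1 8 15 4)|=5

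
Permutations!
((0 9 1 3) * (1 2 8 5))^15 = (0 9 2 8 5 1 3)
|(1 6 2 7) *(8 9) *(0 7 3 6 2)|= 6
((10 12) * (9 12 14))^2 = (9 10)(12 14)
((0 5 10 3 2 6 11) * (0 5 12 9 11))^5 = ((0 12 9 11 5 10 3 2 6))^5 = (0 10 12 3 9 2 11 6 5)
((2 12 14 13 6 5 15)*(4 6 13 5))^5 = ((2 12 14 5 15)(4 6))^5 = (15)(4 6)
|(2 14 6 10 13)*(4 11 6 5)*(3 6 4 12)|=8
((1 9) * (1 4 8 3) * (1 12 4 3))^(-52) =(1 3 4)(8 9 12)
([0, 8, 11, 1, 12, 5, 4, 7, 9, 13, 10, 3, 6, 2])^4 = (1 2 8 11 9 3 13)(4 12 6)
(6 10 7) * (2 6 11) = (2 6 10 7 11) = [0, 1, 6, 3, 4, 5, 10, 11, 8, 9, 7, 2]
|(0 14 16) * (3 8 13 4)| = |(0 14 16)(3 8 13 4)| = 12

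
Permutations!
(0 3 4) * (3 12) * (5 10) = (0 12 3 4)(5 10) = [12, 1, 2, 4, 0, 10, 6, 7, 8, 9, 5, 11, 3]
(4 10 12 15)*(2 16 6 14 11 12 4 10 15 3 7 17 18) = (2 16 6 14 11 12 3 7 17 18)(4 15 10) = [0, 1, 16, 7, 15, 5, 14, 17, 8, 9, 4, 12, 3, 13, 11, 10, 6, 18, 2]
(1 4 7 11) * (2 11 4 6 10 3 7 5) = (1 6 10 3 7 4 5 2 11) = [0, 6, 11, 7, 5, 2, 10, 4, 8, 9, 3, 1]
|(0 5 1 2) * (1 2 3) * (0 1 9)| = |(0 5 2 1 3 9)| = 6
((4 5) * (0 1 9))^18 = (9)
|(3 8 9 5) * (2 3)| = |(2 3 8 9 5)| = 5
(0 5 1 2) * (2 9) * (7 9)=(0 5 1 7 9 2)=[5, 7, 0, 3, 4, 1, 6, 9, 8, 2]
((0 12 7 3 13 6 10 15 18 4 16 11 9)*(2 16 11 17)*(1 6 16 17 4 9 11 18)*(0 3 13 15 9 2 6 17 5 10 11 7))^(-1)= (0 12)(1 15 3 9 10 5 2 18 4 16 13 7 11 6 17)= ((0 12)(1 17 6 11 7 13 16 4 18 2 5 10 9 3 15))^(-1)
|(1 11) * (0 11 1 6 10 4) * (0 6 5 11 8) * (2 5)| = |(0 8)(2 5 11)(4 6 10)| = 6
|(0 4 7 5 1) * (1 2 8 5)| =|(0 4 7 1)(2 8 5)| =12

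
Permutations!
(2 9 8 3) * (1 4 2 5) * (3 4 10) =(1 10 3 5)(2 9 8 4) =[0, 10, 9, 5, 2, 1, 6, 7, 4, 8, 3]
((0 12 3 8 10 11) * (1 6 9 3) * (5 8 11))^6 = (0 11 3 9 6 1 12)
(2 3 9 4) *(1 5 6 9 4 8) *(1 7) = (1 5 6 9 8 7)(2 3 4) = [0, 5, 3, 4, 2, 6, 9, 1, 7, 8]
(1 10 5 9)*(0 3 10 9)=(0 3 10 5)(1 9)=[3, 9, 2, 10, 4, 0, 6, 7, 8, 1, 5]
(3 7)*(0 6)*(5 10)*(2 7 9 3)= (0 6)(2 7)(3 9)(5 10)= [6, 1, 7, 9, 4, 10, 0, 2, 8, 3, 5]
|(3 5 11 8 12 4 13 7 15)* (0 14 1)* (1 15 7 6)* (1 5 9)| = |(0 14 15 3 9 1)(4 13 6 5 11 8 12)| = 42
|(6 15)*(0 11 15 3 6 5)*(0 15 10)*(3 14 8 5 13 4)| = 24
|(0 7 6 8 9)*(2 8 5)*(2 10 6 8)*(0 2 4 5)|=|(0 7 8 9 2 4 5 10 6)|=9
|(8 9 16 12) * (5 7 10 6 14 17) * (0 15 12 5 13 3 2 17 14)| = 20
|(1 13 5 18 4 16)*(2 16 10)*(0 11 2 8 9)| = |(0 11 2 16 1 13 5 18 4 10 8 9)| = 12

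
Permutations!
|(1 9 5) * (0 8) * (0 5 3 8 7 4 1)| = |(0 7 4 1 9 3 8 5)| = 8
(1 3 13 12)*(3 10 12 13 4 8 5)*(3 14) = [0, 10, 2, 4, 8, 14, 6, 7, 5, 9, 12, 11, 1, 13, 3] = (1 10 12)(3 4 8 5 14)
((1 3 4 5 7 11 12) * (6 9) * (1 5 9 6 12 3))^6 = ((3 4 9 12 5 7 11))^6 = (3 11 7 5 12 9 4)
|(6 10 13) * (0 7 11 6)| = |(0 7 11 6 10 13)| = 6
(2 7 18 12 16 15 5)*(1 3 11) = (1 3 11)(2 7 18 12 16 15 5) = [0, 3, 7, 11, 4, 2, 6, 18, 8, 9, 10, 1, 16, 13, 14, 5, 15, 17, 12]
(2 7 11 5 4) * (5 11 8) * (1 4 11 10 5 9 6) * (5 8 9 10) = (1 4 2 7 9 6)(5 11)(8 10) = [0, 4, 7, 3, 2, 11, 1, 9, 10, 6, 8, 5]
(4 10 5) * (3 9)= [0, 1, 2, 9, 10, 4, 6, 7, 8, 3, 5]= (3 9)(4 10 5)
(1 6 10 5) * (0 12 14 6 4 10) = (0 12 14 6)(1 4 10 5) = [12, 4, 2, 3, 10, 1, 0, 7, 8, 9, 5, 11, 14, 13, 6]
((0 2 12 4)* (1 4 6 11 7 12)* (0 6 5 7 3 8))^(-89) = (0 8 3 11 6 4 1 2)(5 7 12)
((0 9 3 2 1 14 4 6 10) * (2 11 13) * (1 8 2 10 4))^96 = (14)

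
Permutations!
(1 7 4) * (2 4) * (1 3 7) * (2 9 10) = [0, 1, 4, 7, 3, 5, 6, 9, 8, 10, 2] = (2 4 3 7 9 10)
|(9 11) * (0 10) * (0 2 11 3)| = 6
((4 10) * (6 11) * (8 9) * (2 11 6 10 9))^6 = (11)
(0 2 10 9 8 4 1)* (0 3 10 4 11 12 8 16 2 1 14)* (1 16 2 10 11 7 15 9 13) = (0 16 10 13 1 3 11 12 8 7 15 9 2 4 14) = [16, 3, 4, 11, 14, 5, 6, 15, 7, 2, 13, 12, 8, 1, 0, 9, 10]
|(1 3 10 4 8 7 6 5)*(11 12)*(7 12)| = |(1 3 10 4 8 12 11 7 6 5)| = 10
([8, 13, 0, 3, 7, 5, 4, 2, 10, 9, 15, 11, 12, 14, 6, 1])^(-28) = [13, 7, 1, 3, 10, 5, 8, 15, 14, 9, 6, 11, 12, 2, 0, 4]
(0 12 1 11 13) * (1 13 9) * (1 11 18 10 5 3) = (0 12 13)(1 18 10 5 3)(9 11) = [12, 18, 2, 1, 4, 3, 6, 7, 8, 11, 5, 9, 13, 0, 14, 15, 16, 17, 10]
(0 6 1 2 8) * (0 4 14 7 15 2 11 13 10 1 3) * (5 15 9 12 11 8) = (0 6 3)(1 8 4 14 7 9 12 11 13 10)(2 5 15) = [6, 8, 5, 0, 14, 15, 3, 9, 4, 12, 1, 13, 11, 10, 7, 2]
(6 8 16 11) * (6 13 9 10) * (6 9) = (6 8 16 11 13)(9 10) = [0, 1, 2, 3, 4, 5, 8, 7, 16, 10, 9, 13, 12, 6, 14, 15, 11]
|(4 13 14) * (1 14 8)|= |(1 14 4 13 8)|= 5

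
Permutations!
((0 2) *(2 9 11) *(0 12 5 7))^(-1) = (0 7 5 12 2 11 9)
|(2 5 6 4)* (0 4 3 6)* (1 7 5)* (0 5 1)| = |(0 4 2)(1 7)(3 6)| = 6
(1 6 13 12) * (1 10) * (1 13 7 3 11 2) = (1 6 7 3 11 2)(10 13 12) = [0, 6, 1, 11, 4, 5, 7, 3, 8, 9, 13, 2, 10, 12]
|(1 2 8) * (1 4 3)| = 5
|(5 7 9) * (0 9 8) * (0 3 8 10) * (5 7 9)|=|(0 5 9 7 10)(3 8)|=10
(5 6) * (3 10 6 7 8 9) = (3 10 6 5 7 8 9) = [0, 1, 2, 10, 4, 7, 5, 8, 9, 3, 6]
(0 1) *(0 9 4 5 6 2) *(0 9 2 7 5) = (0 1 2 9 4)(5 6 7) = [1, 2, 9, 3, 0, 6, 7, 5, 8, 4]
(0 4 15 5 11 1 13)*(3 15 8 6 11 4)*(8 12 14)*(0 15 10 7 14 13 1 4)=(0 3 10 7 14 8 6 11 4 12 13 15 5)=[3, 1, 2, 10, 12, 0, 11, 14, 6, 9, 7, 4, 13, 15, 8, 5]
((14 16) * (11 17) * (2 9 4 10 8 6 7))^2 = ((2 9 4 10 8 6 7)(11 17)(14 16))^2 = (17)(2 4 8 7 9 10 6)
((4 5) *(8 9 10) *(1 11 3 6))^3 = ((1 11 3 6)(4 5)(8 9 10))^3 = (1 6 3 11)(4 5)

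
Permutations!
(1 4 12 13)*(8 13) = (1 4 12 8 13) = [0, 4, 2, 3, 12, 5, 6, 7, 13, 9, 10, 11, 8, 1]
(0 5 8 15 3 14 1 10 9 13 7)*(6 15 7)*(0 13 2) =(0 5 8 7 13 6 15 3 14 1 10 9 2) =[5, 10, 0, 14, 4, 8, 15, 13, 7, 2, 9, 11, 12, 6, 1, 3]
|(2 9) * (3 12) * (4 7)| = |(2 9)(3 12)(4 7)| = 2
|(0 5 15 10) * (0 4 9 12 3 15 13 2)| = |(0 5 13 2)(3 15 10 4 9 12)| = 12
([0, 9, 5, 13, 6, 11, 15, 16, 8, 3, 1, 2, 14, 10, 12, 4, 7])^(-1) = [0, 10, 11, 9, 15, 2, 4, 16, 8, 1, 13, 5, 14, 3, 12, 6, 7]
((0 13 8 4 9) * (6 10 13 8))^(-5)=(0 9 4 8)(6 10 13)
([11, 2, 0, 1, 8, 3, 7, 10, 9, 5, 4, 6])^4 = [10, 6, 7, 11, 3, 0, 8, 9, 1, 2, 5, 4]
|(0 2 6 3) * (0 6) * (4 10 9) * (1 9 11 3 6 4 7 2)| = |(0 1 9 7 2)(3 4 10 11)| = 20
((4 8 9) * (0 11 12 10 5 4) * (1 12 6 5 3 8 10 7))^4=(0 4 9 5 8 6 3 11 10)(1 12 7)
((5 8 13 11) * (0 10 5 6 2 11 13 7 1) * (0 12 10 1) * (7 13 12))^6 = ((0 1 7)(2 11 6)(5 8 13 12 10))^6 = (5 8 13 12 10)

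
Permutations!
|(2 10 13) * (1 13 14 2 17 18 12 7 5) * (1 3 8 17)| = 42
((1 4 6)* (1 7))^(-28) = (7) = ((1 4 6 7))^(-28)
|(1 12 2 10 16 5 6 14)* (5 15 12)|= |(1 5 6 14)(2 10 16 15 12)|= 20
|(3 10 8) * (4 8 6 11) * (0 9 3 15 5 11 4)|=|(0 9 3 10 6 4 8 15 5 11)|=10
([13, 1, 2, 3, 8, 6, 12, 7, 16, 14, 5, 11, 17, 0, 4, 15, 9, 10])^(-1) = [13, 1, 2, 3, 14, 10, 5, 7, 4, 16, 17, 11, 6, 0, 9, 15, 8, 12]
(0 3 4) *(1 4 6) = (0 3 6 1 4) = [3, 4, 2, 6, 0, 5, 1]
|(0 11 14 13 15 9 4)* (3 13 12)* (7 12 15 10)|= |(0 11 14 15 9 4)(3 13 10 7 12)|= 30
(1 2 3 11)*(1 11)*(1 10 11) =(1 2 3 10 11) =[0, 2, 3, 10, 4, 5, 6, 7, 8, 9, 11, 1]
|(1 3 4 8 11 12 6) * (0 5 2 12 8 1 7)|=6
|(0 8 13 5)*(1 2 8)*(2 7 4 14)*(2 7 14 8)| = 8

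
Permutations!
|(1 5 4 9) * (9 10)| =5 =|(1 5 4 10 9)|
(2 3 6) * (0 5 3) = (0 5 3 6 2) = [5, 1, 0, 6, 4, 3, 2]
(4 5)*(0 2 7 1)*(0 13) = (0 2 7 1 13)(4 5) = [2, 13, 7, 3, 5, 4, 6, 1, 8, 9, 10, 11, 12, 0]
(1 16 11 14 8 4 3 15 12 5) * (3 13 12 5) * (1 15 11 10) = (1 16 10)(3 11 14 8 4 13 12)(5 15) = [0, 16, 2, 11, 13, 15, 6, 7, 4, 9, 1, 14, 3, 12, 8, 5, 10]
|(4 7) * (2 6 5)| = 6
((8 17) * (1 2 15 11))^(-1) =((1 2 15 11)(8 17))^(-1) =(1 11 15 2)(8 17)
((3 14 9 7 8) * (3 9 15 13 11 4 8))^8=((3 14 15 13 11 4 8 9 7))^8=(3 7 9 8 4 11 13 15 14)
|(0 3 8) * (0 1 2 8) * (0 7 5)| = |(0 3 7 5)(1 2 8)| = 12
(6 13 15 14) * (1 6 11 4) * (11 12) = (1 6 13 15 14 12 11 4) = [0, 6, 2, 3, 1, 5, 13, 7, 8, 9, 10, 4, 11, 15, 12, 14]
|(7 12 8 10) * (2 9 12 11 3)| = 8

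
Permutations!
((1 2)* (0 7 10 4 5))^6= ((0 7 10 4 5)(1 2))^6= (0 7 10 4 5)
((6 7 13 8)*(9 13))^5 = ((6 7 9 13 8))^5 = (13)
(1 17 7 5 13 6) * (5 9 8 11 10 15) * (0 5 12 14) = (0 5 13 6 1 17 7 9 8 11 10 15 12 14) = [5, 17, 2, 3, 4, 13, 1, 9, 11, 8, 15, 10, 14, 6, 0, 12, 16, 7]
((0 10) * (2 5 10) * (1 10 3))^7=((0 2 5 3 1 10))^7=(0 2 5 3 1 10)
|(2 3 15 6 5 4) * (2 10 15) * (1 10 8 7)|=|(1 10 15 6 5 4 8 7)(2 3)|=8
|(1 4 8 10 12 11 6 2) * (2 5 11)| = |(1 4 8 10 12 2)(5 11 6)| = 6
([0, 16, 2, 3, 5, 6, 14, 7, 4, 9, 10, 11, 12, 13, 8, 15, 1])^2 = (16)(4 6 8 5 14)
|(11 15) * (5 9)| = |(5 9)(11 15)| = 2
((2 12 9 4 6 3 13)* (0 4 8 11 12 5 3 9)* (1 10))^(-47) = ((0 4 6 9 8 11 12)(1 10)(2 5 3 13))^(-47) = (0 6 8 12 4 9 11)(1 10)(2 5 3 13)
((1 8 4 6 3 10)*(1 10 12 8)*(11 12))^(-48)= (12)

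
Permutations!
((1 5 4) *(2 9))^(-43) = (1 4 5)(2 9)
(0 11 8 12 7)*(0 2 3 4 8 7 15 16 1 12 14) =[11, 12, 3, 4, 8, 5, 6, 2, 14, 9, 10, 7, 15, 13, 0, 16, 1] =(0 11 7 2 3 4 8 14)(1 12 15 16)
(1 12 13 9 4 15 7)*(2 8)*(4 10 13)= [0, 12, 8, 3, 15, 5, 6, 1, 2, 10, 13, 11, 4, 9, 14, 7]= (1 12 4 15 7)(2 8)(9 10 13)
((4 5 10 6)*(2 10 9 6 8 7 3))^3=(2 7 10 3 8)(4 6 9 5)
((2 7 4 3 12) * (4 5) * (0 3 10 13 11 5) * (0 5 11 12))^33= ((0 3)(2 7 5 4 10 13 12))^33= (0 3)(2 13 4 7 12 10 5)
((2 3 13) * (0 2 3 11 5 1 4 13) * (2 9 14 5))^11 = (0 5 13 9 1 3 14 4)(2 11)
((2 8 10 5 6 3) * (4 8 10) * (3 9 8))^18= ((2 10 5 6 9 8 4 3))^18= (2 5 9 4)(3 10 6 8)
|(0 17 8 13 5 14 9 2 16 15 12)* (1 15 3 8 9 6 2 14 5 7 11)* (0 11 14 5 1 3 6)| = 39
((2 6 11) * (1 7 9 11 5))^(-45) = (1 2 7 6 9 5 11)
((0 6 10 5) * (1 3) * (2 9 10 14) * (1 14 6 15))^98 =((0 15 1 3 14 2 9 10 5))^98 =(0 5 10 9 2 14 3 1 15)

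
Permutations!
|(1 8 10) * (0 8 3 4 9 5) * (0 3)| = 4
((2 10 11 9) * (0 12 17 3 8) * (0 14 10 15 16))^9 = (0 2 10 3)(8 12 15 11)(9 14 17 16)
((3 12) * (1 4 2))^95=((1 4 2)(3 12))^95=(1 2 4)(3 12)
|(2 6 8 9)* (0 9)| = |(0 9 2 6 8)| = 5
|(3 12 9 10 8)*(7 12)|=6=|(3 7 12 9 10 8)|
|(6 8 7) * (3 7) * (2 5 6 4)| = 7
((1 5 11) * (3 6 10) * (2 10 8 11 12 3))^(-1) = ((1 5 12 3 6 8 11)(2 10))^(-1) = (1 11 8 6 3 12 5)(2 10)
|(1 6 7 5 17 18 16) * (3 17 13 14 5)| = 21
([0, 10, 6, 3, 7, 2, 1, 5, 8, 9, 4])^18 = (1 5 10 2 4 6 7)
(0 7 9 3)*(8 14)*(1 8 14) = (14)(0 7 9 3)(1 8) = [7, 8, 2, 0, 4, 5, 6, 9, 1, 3, 10, 11, 12, 13, 14]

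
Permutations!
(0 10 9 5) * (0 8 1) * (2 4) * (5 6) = (0 10 9 6 5 8 1)(2 4) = [10, 0, 4, 3, 2, 8, 5, 7, 1, 6, 9]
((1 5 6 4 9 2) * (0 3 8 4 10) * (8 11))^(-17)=(0 9 10 4 6 8 5 11 1 3 2)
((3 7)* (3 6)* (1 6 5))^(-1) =((1 6 3 7 5))^(-1) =(1 5 7 3 6)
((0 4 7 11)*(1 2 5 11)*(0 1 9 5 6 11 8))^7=(0 4 7 9 5 8)(1 11 6 2)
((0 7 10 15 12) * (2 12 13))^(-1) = ((0 7 10 15 13 2 12))^(-1) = (0 12 2 13 15 10 7)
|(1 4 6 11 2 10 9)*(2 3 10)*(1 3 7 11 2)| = 12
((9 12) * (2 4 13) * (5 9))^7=(2 4 13)(5 9 12)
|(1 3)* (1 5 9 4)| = |(1 3 5 9 4)| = 5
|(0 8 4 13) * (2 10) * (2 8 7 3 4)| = |(0 7 3 4 13)(2 10 8)| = 15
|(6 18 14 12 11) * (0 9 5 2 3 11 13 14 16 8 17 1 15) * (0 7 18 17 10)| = 15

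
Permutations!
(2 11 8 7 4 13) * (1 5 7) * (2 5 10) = (1 10 2 11 8)(4 13 5 7) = [0, 10, 11, 3, 13, 7, 6, 4, 1, 9, 2, 8, 12, 5]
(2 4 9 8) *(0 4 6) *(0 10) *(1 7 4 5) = (0 5 1 7 4 9 8 2 6 10) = [5, 7, 6, 3, 9, 1, 10, 4, 2, 8, 0]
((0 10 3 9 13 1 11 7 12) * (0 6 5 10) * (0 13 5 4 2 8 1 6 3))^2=(0 6 2 1 7 3 5)(4 8 11 12 9 10 13)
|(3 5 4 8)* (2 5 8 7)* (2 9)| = 10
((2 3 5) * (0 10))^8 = ((0 10)(2 3 5))^8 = (10)(2 5 3)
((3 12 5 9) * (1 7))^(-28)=(12)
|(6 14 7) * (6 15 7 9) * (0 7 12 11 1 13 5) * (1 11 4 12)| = 6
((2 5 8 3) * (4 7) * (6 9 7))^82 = (2 8)(3 5)(4 9)(6 7)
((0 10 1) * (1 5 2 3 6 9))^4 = (0 3)(1 2)(5 9)(6 10)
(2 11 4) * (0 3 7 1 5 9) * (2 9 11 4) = [3, 5, 4, 7, 9, 11, 6, 1, 8, 0, 10, 2] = (0 3 7 1 5 11 2 4 9)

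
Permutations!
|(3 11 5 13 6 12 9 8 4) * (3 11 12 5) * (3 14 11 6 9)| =|(3 12)(4 6 5 13 9 8)(11 14)| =6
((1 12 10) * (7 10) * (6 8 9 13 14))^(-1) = (1 10 7 12)(6 14 13 9 8)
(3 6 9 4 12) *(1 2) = (1 2)(3 6 9 4 12) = [0, 2, 1, 6, 12, 5, 9, 7, 8, 4, 10, 11, 3]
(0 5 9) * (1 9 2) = (0 5 2 1 9) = [5, 9, 1, 3, 4, 2, 6, 7, 8, 0]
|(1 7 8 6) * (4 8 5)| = |(1 7 5 4 8 6)| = 6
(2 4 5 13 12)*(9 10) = [0, 1, 4, 3, 5, 13, 6, 7, 8, 10, 9, 11, 2, 12] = (2 4 5 13 12)(9 10)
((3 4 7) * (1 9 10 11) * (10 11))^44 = ((1 9 11)(3 4 7))^44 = (1 11 9)(3 7 4)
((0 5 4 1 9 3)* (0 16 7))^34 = (0 4 9 16)(1 3 7 5)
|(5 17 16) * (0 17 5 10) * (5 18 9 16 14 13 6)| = |(0 17 14 13 6 5 18 9 16 10)| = 10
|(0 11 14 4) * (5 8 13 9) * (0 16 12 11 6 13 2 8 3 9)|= 30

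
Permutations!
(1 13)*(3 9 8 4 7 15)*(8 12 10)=[0, 13, 2, 9, 7, 5, 6, 15, 4, 12, 8, 11, 10, 1, 14, 3]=(1 13)(3 9 12 10 8 4 7 15)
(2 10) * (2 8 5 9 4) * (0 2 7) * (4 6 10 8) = (0 2 8 5 9 6 10 4 7) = [2, 1, 8, 3, 7, 9, 10, 0, 5, 6, 4]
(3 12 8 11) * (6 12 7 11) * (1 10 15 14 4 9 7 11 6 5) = [0, 10, 2, 11, 9, 1, 12, 6, 5, 7, 15, 3, 8, 13, 4, 14] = (1 10 15 14 4 9 7 6 12 8 5)(3 11)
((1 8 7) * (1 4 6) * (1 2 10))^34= (1 10 2 6 4 7 8)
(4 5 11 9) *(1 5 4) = (1 5 11 9) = [0, 5, 2, 3, 4, 11, 6, 7, 8, 1, 10, 9]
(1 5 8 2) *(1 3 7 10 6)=(1 5 8 2 3 7 10 6)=[0, 5, 3, 7, 4, 8, 1, 10, 2, 9, 6]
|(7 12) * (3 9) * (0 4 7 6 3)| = 7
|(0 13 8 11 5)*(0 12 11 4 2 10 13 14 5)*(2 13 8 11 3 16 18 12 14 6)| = |(0 6 2 10 8 4 13 11)(3 16 18 12)(5 14)| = 8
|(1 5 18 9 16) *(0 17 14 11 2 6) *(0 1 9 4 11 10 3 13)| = |(0 17 14 10 3 13)(1 5 18 4 11 2 6)(9 16)| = 42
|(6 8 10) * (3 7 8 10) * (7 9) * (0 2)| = 4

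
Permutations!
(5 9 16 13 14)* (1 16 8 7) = [0, 16, 2, 3, 4, 9, 6, 1, 7, 8, 10, 11, 12, 14, 5, 15, 13] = (1 16 13 14 5 9 8 7)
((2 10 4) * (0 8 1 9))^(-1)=((0 8 1 9)(2 10 4))^(-1)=(0 9 1 8)(2 4 10)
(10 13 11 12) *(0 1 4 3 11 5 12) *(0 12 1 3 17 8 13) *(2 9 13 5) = [3, 4, 9, 11, 17, 1, 6, 7, 5, 13, 0, 12, 10, 2, 14, 15, 16, 8] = (0 3 11 12 10)(1 4 17 8 5)(2 9 13)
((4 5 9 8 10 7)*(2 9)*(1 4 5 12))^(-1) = (1 12 4)(2 5 7 10 8 9)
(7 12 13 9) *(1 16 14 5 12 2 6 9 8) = (1 16 14 5 12 13 8)(2 6 9 7) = [0, 16, 6, 3, 4, 12, 9, 2, 1, 7, 10, 11, 13, 8, 5, 15, 14]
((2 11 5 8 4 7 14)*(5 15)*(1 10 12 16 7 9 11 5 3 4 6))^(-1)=((1 10 12 16 7 14 2 5 8 6)(3 4 9 11 15))^(-1)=(1 6 8 5 2 14 7 16 12 10)(3 15 11 9 4)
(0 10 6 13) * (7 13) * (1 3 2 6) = (0 10 1 3 2 6 7 13) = [10, 3, 6, 2, 4, 5, 7, 13, 8, 9, 1, 11, 12, 0]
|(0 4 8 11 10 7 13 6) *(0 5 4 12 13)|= |(0 12 13 6 5 4 8 11 10 7)|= 10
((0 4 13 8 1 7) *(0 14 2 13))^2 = (1 14 13)(2 8 7)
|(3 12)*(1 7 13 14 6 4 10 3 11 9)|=|(1 7 13 14 6 4 10 3 12 11 9)|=11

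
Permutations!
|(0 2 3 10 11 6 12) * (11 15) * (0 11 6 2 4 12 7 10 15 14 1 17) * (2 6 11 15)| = |(0 4 12 15 11 6 7 10 14 1 17)(2 3)| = 22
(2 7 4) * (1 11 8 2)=(1 11 8 2 7 4)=[0, 11, 7, 3, 1, 5, 6, 4, 2, 9, 10, 8]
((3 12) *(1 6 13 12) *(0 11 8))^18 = ((0 11 8)(1 6 13 12 3))^18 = (1 12 6 3 13)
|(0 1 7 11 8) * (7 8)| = |(0 1 8)(7 11)| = 6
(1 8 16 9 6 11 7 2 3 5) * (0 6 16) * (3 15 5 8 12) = (0 6 11 7 2 15 5 1 12 3 8)(9 16) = [6, 12, 15, 8, 4, 1, 11, 2, 0, 16, 10, 7, 3, 13, 14, 5, 9]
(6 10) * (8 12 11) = [0, 1, 2, 3, 4, 5, 10, 7, 12, 9, 6, 8, 11] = (6 10)(8 12 11)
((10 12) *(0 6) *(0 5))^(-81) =((0 6 5)(10 12))^(-81) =(10 12)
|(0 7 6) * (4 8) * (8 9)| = 3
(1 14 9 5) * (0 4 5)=[4, 14, 2, 3, 5, 1, 6, 7, 8, 0, 10, 11, 12, 13, 9]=(0 4 5 1 14 9)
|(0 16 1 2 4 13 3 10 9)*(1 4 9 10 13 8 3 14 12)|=11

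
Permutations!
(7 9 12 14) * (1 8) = (1 8)(7 9 12 14) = [0, 8, 2, 3, 4, 5, 6, 9, 1, 12, 10, 11, 14, 13, 7]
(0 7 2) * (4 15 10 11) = (0 7 2)(4 15 10 11) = [7, 1, 0, 3, 15, 5, 6, 2, 8, 9, 11, 4, 12, 13, 14, 10]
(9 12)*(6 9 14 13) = (6 9 12 14 13) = [0, 1, 2, 3, 4, 5, 9, 7, 8, 12, 10, 11, 14, 6, 13]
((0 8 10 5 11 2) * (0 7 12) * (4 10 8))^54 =(0 7 11 10)(2 5 4 12)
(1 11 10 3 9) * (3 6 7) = (1 11 10 6 7 3 9) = [0, 11, 2, 9, 4, 5, 7, 3, 8, 1, 6, 10]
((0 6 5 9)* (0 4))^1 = ((0 6 5 9 4))^1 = (0 6 5 9 4)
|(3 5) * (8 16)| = 2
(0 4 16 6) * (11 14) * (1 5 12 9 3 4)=(0 1 5 12 9 3 4 16 6)(11 14)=[1, 5, 2, 4, 16, 12, 0, 7, 8, 3, 10, 14, 9, 13, 11, 15, 6]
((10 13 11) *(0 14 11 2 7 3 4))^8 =((0 14 11 10 13 2 7 3 4))^8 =(0 4 3 7 2 13 10 11 14)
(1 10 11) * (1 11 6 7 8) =(11)(1 10 6 7 8) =[0, 10, 2, 3, 4, 5, 7, 8, 1, 9, 6, 11]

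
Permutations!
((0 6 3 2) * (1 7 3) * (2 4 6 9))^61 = (0 9 2)(1 7 3 4 6)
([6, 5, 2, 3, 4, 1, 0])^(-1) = (0 6)(1 5)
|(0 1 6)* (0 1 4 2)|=|(0 4 2)(1 6)|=6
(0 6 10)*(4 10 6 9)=(0 9 4 10)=[9, 1, 2, 3, 10, 5, 6, 7, 8, 4, 0]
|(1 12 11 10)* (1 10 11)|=|(1 12)|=2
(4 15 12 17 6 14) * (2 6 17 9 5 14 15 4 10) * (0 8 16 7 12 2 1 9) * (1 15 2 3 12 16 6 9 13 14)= (17)(0 8 6 2 9 5 1 13 14 10 15 3 12)(7 16)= [8, 13, 9, 12, 4, 1, 2, 16, 6, 5, 15, 11, 0, 14, 10, 3, 7, 17]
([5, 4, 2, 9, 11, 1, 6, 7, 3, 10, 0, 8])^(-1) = [10, 5, 2, 8, 1, 0, 6, 7, 11, 3, 9, 4]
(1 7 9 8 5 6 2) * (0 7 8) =(0 7 9)(1 8 5 6 2) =[7, 8, 1, 3, 4, 6, 2, 9, 5, 0]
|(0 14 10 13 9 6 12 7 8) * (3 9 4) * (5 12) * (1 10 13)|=|(0 14 13 4 3 9 6 5 12 7 8)(1 10)|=22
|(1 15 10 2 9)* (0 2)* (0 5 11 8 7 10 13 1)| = 15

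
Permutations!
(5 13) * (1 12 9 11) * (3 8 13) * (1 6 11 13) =(1 12 9 13 5 3 8)(6 11) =[0, 12, 2, 8, 4, 3, 11, 7, 1, 13, 10, 6, 9, 5]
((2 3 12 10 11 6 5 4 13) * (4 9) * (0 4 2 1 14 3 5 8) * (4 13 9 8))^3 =((0 13 1 14 3 12 10 11 6 4 9 2 5 8))^3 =(0 14 10 4 5 13 3 11 9 8 1 12 6 2)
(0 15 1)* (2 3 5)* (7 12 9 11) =(0 15 1)(2 3 5)(7 12 9 11) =[15, 0, 3, 5, 4, 2, 6, 12, 8, 11, 10, 7, 9, 13, 14, 1]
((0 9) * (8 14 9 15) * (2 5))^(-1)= (0 9 14 8 15)(2 5)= ((0 15 8 14 9)(2 5))^(-1)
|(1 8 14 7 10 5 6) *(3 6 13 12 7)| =5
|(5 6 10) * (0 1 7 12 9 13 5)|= |(0 1 7 12 9 13 5 6 10)|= 9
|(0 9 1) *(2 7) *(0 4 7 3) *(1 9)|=6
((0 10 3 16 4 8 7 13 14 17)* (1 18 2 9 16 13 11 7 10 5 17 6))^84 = ((0 5 17)(1 18 2 9 16 4 8 10 3 13 14 6)(7 11))^84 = (18)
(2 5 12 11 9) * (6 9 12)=[0, 1, 5, 3, 4, 6, 9, 7, 8, 2, 10, 12, 11]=(2 5 6 9)(11 12)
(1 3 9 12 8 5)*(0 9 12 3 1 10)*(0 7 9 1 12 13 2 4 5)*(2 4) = (0 1 12 8)(3 13 4 5 10 7 9) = [1, 12, 2, 13, 5, 10, 6, 9, 0, 3, 7, 11, 8, 4]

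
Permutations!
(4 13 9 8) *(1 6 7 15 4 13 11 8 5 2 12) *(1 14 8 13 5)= (1 6 7 15 4 11 13 9)(2 12 14 8 5)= [0, 6, 12, 3, 11, 2, 7, 15, 5, 1, 10, 13, 14, 9, 8, 4]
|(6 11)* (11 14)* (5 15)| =6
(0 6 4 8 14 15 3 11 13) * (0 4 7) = (0 6 7)(3 11 13 4 8 14 15) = [6, 1, 2, 11, 8, 5, 7, 0, 14, 9, 10, 13, 12, 4, 15, 3]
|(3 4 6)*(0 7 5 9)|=12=|(0 7 5 9)(3 4 6)|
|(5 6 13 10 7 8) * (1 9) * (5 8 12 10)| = 6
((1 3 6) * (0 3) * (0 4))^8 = (0 1 3 4 6)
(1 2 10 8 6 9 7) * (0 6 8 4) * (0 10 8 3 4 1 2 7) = [6, 7, 8, 4, 10, 5, 9, 2, 3, 0, 1] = (0 6 9)(1 7 2 8 3 4 10)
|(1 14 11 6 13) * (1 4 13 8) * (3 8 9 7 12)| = 18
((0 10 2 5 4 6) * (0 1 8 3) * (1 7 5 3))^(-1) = (0 3 2 10)(1 8)(4 5 7 6)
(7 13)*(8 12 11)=(7 13)(8 12 11)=[0, 1, 2, 3, 4, 5, 6, 13, 12, 9, 10, 8, 11, 7]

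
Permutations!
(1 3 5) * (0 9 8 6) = [9, 3, 2, 5, 4, 1, 0, 7, 6, 8] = (0 9 8 6)(1 3 5)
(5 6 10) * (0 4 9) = [4, 1, 2, 3, 9, 6, 10, 7, 8, 0, 5] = (0 4 9)(5 6 10)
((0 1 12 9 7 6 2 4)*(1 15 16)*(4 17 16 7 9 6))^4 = (1 17 6)(2 12 16)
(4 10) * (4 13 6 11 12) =(4 10 13 6 11 12) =[0, 1, 2, 3, 10, 5, 11, 7, 8, 9, 13, 12, 4, 6]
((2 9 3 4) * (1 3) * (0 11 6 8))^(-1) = ((0 11 6 8)(1 3 4 2 9))^(-1) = (0 8 6 11)(1 9 2 4 3)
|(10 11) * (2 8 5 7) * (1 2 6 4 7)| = |(1 2 8 5)(4 7 6)(10 11)| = 12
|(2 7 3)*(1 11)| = 6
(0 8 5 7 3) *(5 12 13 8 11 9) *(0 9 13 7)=(0 11 13 8 12 7 3 9 5)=[11, 1, 2, 9, 4, 0, 6, 3, 12, 5, 10, 13, 7, 8]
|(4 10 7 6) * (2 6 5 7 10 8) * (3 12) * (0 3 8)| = |(0 3 12 8 2 6 4)(5 7)| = 14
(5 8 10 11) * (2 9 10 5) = (2 9 10 11)(5 8) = [0, 1, 9, 3, 4, 8, 6, 7, 5, 10, 11, 2]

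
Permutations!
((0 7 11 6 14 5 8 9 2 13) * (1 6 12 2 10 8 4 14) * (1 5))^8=(0 11 2)(1 4 6 14 5)(7 12 13)(8 10 9)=((0 7 11 12 2 13)(1 6 5 4 14)(8 9 10))^8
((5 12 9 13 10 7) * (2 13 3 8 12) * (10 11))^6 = (13)(3 12)(8 9)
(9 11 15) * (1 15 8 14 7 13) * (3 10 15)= (1 3 10 15 9 11 8 14 7 13)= [0, 3, 2, 10, 4, 5, 6, 13, 14, 11, 15, 8, 12, 1, 7, 9]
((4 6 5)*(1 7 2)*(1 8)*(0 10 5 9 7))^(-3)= ((0 10 5 4 6 9 7 2 8 1))^(-3)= (0 2 6 10 8 9 5 1 7 4)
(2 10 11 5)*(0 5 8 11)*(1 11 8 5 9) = (0 9 1 11 5 2 10) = [9, 11, 10, 3, 4, 2, 6, 7, 8, 1, 0, 5]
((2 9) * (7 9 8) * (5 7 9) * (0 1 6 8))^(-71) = (0 1 6 8 9 2)(5 7)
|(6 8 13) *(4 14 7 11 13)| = 7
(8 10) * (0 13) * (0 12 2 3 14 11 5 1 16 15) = [13, 16, 3, 14, 4, 1, 6, 7, 10, 9, 8, 5, 2, 12, 11, 0, 15] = (0 13 12 2 3 14 11 5 1 16 15)(8 10)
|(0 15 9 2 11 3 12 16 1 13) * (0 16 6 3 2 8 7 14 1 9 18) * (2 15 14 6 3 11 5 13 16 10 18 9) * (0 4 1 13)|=30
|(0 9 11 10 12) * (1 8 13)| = |(0 9 11 10 12)(1 8 13)| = 15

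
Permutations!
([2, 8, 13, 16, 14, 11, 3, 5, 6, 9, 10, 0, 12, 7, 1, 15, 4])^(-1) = (0 11 5 7 13 2)(1 14 4 16 3 6 8)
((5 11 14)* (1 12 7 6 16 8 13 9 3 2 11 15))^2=((1 12 7 6 16 8 13 9 3 2 11 14 5 15))^2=(1 7 16 13 3 11 5)(2 14 15 12 6 8 9)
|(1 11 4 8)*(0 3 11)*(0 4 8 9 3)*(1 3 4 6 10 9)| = |(1 6 10 9 4)(3 11 8)| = 15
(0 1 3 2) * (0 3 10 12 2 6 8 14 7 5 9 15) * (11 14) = (0 1 10 12 2 3 6 8 11 14 7 5 9 15) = [1, 10, 3, 6, 4, 9, 8, 5, 11, 15, 12, 14, 2, 13, 7, 0]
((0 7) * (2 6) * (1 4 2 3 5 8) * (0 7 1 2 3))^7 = ((0 1 4 3 5 8 2 6))^7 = (0 6 2 8 5 3 4 1)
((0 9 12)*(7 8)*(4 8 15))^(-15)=(4 8 7 15)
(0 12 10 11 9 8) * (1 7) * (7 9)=(0 12 10 11 7 1 9 8)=[12, 9, 2, 3, 4, 5, 6, 1, 0, 8, 11, 7, 10]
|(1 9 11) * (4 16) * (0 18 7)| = 6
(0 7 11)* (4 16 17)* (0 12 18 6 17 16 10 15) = (0 7 11 12 18 6 17 4 10 15) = [7, 1, 2, 3, 10, 5, 17, 11, 8, 9, 15, 12, 18, 13, 14, 0, 16, 4, 6]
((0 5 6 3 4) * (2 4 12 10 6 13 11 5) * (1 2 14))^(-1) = ((0 14 1 2 4)(3 12 10 6)(5 13 11))^(-1) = (0 4 2 1 14)(3 6 10 12)(5 11 13)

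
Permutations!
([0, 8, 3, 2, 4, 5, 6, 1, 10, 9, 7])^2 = (1 10)(7 8)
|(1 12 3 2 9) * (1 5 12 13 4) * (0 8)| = |(0 8)(1 13 4)(2 9 5 12 3)| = 30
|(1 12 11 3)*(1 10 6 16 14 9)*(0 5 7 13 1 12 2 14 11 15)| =10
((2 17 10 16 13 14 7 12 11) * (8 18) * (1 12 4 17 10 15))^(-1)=((1 12 11 2 10 16 13 14 7 4 17 15)(8 18))^(-1)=(1 15 17 4 7 14 13 16 10 2 11 12)(8 18)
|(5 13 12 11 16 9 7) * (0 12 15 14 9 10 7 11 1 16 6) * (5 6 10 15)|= |(0 12 1 16 15 14 9 11 10 7 6)(5 13)|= 22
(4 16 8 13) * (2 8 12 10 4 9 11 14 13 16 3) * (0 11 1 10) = (0 11 14 13 9 1 10 4 3 2 8 16 12) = [11, 10, 8, 2, 3, 5, 6, 7, 16, 1, 4, 14, 0, 9, 13, 15, 12]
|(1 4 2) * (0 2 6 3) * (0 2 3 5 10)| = 8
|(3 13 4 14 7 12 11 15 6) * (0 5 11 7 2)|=10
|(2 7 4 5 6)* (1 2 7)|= 4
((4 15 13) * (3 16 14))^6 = ((3 16 14)(4 15 13))^6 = (16)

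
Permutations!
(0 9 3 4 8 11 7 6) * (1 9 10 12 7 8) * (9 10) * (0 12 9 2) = [2, 10, 0, 4, 1, 5, 12, 6, 11, 3, 9, 8, 7] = (0 2)(1 10 9 3 4)(6 12 7)(8 11)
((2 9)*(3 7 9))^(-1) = (2 9 7 3)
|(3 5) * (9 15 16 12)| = 4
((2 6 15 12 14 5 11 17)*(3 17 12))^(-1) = ((2 6 15 3 17)(5 11 12 14))^(-1) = (2 17 3 15 6)(5 14 12 11)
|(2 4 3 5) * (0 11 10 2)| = 7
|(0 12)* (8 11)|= |(0 12)(8 11)|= 2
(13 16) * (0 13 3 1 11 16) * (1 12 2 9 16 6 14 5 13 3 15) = (0 3 12 2 9 16 15 1 11 6 14 5 13) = [3, 11, 9, 12, 4, 13, 14, 7, 8, 16, 10, 6, 2, 0, 5, 1, 15]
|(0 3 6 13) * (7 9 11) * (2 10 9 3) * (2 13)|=|(0 13)(2 10 9 11 7 3 6)|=14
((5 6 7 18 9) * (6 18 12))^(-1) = ((5 18 9)(6 7 12))^(-1) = (5 9 18)(6 12 7)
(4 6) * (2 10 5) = (2 10 5)(4 6) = [0, 1, 10, 3, 6, 2, 4, 7, 8, 9, 5]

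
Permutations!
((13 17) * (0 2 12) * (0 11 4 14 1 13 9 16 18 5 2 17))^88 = ((0 17 9 16 18 5 2 12 11 4 14 1 13))^88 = (0 14 12 18 17 1 11 5 9 13 4 2 16)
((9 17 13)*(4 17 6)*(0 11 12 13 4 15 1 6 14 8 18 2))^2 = (0 12 9 8 2 11 13 14 18)(1 15 6)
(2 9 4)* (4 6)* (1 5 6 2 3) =[0, 5, 9, 1, 3, 6, 4, 7, 8, 2] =(1 5 6 4 3)(2 9)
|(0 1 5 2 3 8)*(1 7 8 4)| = |(0 7 8)(1 5 2 3 4)| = 15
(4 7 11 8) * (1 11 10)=(1 11 8 4 7 10)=[0, 11, 2, 3, 7, 5, 6, 10, 4, 9, 1, 8]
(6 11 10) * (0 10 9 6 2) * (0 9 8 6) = [10, 1, 9, 3, 4, 5, 11, 7, 6, 0, 2, 8] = (0 10 2 9)(6 11 8)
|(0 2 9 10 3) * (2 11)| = |(0 11 2 9 10 3)| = 6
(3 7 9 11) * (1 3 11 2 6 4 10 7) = (11)(1 3)(2 6 4 10 7 9) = [0, 3, 6, 1, 10, 5, 4, 9, 8, 2, 7, 11]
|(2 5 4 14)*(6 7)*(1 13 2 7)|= |(1 13 2 5 4 14 7 6)|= 8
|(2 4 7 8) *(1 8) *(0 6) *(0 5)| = 15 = |(0 6 5)(1 8 2 4 7)|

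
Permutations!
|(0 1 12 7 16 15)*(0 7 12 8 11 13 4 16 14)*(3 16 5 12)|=13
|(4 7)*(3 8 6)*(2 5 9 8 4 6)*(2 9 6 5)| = 10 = |(3 4 7 5 6)(8 9)|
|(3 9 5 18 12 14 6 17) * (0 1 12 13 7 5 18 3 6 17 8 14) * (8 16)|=|(0 1 12)(3 9 18 13 7 5)(6 16 8 14 17)|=30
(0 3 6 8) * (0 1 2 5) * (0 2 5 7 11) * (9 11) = (0 3 6 8 1 5 2 7 9 11) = [3, 5, 7, 6, 4, 2, 8, 9, 1, 11, 10, 0]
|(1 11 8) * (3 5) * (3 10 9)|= |(1 11 8)(3 5 10 9)|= 12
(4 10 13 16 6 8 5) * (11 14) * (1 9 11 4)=[0, 9, 2, 3, 10, 1, 8, 7, 5, 11, 13, 14, 12, 16, 4, 15, 6]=(1 9 11 14 4 10 13 16 6 8 5)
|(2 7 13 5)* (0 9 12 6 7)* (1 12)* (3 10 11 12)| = |(0 9 1 3 10 11 12 6 7 13 5 2)| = 12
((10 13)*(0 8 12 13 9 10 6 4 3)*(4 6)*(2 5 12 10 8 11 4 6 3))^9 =((0 11 4 2 5 12 13 6 3)(8 10 9))^9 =(13)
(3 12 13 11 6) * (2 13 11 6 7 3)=[0, 1, 13, 12, 4, 5, 2, 3, 8, 9, 10, 7, 11, 6]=(2 13 6)(3 12 11 7)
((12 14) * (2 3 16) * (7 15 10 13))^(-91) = (2 16 3)(7 15 10 13)(12 14)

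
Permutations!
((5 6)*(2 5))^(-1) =((2 5 6))^(-1) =(2 6 5)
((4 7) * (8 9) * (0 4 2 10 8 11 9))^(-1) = ((0 4 7 2 10 8)(9 11))^(-1) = (0 8 10 2 7 4)(9 11)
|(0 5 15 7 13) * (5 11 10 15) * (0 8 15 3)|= |(0 11 10 3)(7 13 8 15)|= 4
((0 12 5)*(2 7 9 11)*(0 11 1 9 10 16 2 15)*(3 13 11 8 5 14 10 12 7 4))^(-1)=((0 7 12 14 10 16 2 4 3 13 11 15)(1 9)(5 8))^(-1)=(0 15 11 13 3 4 2 16 10 14 12 7)(1 9)(5 8)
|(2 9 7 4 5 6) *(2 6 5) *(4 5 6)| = 6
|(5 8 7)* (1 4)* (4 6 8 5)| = 5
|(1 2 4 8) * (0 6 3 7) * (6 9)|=|(0 9 6 3 7)(1 2 4 8)|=20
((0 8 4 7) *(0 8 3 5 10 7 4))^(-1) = ((0 3 5 10 7 8))^(-1) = (0 8 7 10 5 3)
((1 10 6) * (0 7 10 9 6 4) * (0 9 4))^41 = (0 10 7)(1 4 9 6)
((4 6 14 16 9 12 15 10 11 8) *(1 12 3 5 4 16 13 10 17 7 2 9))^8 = (1 5 16 3 8 9 11 2 10 7 13 17 14 15 6 12 4)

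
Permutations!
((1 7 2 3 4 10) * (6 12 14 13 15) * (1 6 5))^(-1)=(1 5 15 13 14 12 6 10 4 3 2 7)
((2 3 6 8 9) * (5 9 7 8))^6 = ((2 3 6 5 9)(7 8))^6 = (2 3 6 5 9)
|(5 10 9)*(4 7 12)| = |(4 7 12)(5 10 9)| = 3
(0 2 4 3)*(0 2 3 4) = (4)(0 3 2) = [3, 1, 0, 2, 4]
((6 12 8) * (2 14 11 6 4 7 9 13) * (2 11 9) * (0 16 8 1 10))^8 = ((0 16 8 4 7 2 14 9 13 11 6 12 1 10))^8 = (0 13 8 6 7 1 14)(2 10 9 16 11 4 12)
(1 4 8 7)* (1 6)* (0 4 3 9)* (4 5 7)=(0 5 7 6 1 3 9)(4 8)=[5, 3, 2, 9, 8, 7, 1, 6, 4, 0]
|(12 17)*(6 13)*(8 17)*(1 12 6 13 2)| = |(1 12 8 17 6 2)| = 6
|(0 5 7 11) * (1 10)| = |(0 5 7 11)(1 10)| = 4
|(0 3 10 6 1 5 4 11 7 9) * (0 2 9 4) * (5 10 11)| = 6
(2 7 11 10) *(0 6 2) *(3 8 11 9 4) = (0 6 2 7 9 4 3 8 11 10) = [6, 1, 7, 8, 3, 5, 2, 9, 11, 4, 0, 10]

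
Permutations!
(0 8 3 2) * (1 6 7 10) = (0 8 3 2)(1 6 7 10) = [8, 6, 0, 2, 4, 5, 7, 10, 3, 9, 1]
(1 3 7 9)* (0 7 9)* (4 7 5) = [5, 3, 2, 9, 7, 4, 6, 0, 8, 1] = (0 5 4 7)(1 3 9)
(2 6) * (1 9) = (1 9)(2 6) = [0, 9, 6, 3, 4, 5, 2, 7, 8, 1]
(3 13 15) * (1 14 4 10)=[0, 14, 2, 13, 10, 5, 6, 7, 8, 9, 1, 11, 12, 15, 4, 3]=(1 14 4 10)(3 13 15)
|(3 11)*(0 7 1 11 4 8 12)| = |(0 7 1 11 3 4 8 12)| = 8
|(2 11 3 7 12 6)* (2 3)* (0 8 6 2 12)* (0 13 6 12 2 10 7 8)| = |(2 11)(3 8 12 10 7 13 6)| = 14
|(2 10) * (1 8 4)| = |(1 8 4)(2 10)| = 6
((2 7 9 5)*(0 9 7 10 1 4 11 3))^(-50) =(0 10 3 2 11 5 4 9 1)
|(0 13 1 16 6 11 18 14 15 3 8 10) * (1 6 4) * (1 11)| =|(0 13 6 1 16 4 11 18 14 15 3 8 10)| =13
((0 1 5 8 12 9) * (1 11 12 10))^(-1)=(0 9 12 11)(1 10 8 5)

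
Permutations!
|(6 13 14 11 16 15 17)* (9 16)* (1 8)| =8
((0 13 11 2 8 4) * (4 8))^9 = (0 4 2 11 13)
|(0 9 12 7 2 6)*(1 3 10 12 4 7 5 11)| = 6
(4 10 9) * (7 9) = [0, 1, 2, 3, 10, 5, 6, 9, 8, 4, 7] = (4 10 7 9)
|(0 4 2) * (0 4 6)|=|(0 6)(2 4)|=2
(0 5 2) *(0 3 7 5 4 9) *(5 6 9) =(0 4 5 2 3 7 6 9) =[4, 1, 3, 7, 5, 2, 9, 6, 8, 0]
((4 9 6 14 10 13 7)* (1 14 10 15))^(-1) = ((1 14 15)(4 9 6 10 13 7))^(-1) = (1 15 14)(4 7 13 10 6 9)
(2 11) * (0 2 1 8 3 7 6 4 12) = [2, 8, 11, 7, 12, 5, 4, 6, 3, 9, 10, 1, 0] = (0 2 11 1 8 3 7 6 4 12)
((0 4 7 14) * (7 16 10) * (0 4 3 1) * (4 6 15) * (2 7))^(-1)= ((0 3 1)(2 7 14 6 15 4 16 10))^(-1)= (0 1 3)(2 10 16 4 15 6 14 7)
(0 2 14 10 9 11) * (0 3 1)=(0 2 14 10 9 11 3 1)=[2, 0, 14, 1, 4, 5, 6, 7, 8, 11, 9, 3, 12, 13, 10]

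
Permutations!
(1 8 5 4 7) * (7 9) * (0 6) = (0 6)(1 8 5 4 9 7) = [6, 8, 2, 3, 9, 4, 0, 1, 5, 7]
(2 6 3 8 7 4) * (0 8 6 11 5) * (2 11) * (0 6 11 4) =(0 8 7)(3 11 5 6) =[8, 1, 2, 11, 4, 6, 3, 0, 7, 9, 10, 5]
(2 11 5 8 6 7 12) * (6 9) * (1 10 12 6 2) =(1 10 12)(2 11 5 8 9)(6 7) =[0, 10, 11, 3, 4, 8, 7, 6, 9, 2, 12, 5, 1]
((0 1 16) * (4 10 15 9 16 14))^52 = ((0 1 14 4 10 15 9 16))^52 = (0 10)(1 15)(4 16)(9 14)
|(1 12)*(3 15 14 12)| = 5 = |(1 3 15 14 12)|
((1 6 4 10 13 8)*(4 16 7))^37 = ((1 6 16 7 4 10 13 8))^37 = (1 10 16 8 4 6 13 7)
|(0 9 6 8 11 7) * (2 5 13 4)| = |(0 9 6 8 11 7)(2 5 13 4)| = 12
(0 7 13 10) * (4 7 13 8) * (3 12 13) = (0 3 12 13 10)(4 7 8) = [3, 1, 2, 12, 7, 5, 6, 8, 4, 9, 0, 11, 13, 10]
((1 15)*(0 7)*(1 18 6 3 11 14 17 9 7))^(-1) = ((0 1 15 18 6 3 11 14 17 9 7))^(-1) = (0 7 9 17 14 11 3 6 18 15 1)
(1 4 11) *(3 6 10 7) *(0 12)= (0 12)(1 4 11)(3 6 10 7)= [12, 4, 2, 6, 11, 5, 10, 3, 8, 9, 7, 1, 0]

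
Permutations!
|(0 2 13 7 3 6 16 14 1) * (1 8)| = 10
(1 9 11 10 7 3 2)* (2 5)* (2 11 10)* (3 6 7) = (1 9 10 3 5 11 2)(6 7) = [0, 9, 1, 5, 4, 11, 7, 6, 8, 10, 3, 2]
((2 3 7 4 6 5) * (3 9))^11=(2 4 9 6 3 5 7)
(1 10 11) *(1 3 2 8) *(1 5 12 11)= (1 10)(2 8 5 12 11 3)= [0, 10, 8, 2, 4, 12, 6, 7, 5, 9, 1, 3, 11]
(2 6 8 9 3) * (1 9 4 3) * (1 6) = (1 9 6 8 4 3 2) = [0, 9, 1, 2, 3, 5, 8, 7, 4, 6]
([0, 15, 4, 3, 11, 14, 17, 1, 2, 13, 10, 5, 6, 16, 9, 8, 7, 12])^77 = (1 11 16 2 9 15 5 7 4 13 8 14)(6 12 17)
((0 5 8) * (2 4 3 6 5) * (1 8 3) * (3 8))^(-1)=((0 2 4 1 3 6 5 8))^(-1)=(0 8 5 6 3 1 4 2)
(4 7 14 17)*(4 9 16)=[0, 1, 2, 3, 7, 5, 6, 14, 8, 16, 10, 11, 12, 13, 17, 15, 4, 9]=(4 7 14 17 9 16)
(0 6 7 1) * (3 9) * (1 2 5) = (0 6 7 2 5 1)(3 9) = [6, 0, 5, 9, 4, 1, 7, 2, 8, 3]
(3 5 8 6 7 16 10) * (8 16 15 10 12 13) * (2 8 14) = (2 8 6 7 15 10 3 5 16 12 13 14) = [0, 1, 8, 5, 4, 16, 7, 15, 6, 9, 3, 11, 13, 14, 2, 10, 12]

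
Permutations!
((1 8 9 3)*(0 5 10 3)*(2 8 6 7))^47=((0 5 10 3 1 6 7 2 8 9))^47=(0 2 1 5 8 6 10 9 7 3)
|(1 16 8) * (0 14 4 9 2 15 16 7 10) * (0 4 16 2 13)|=10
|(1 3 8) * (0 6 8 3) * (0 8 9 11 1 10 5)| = |(0 6 9 11 1 8 10 5)| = 8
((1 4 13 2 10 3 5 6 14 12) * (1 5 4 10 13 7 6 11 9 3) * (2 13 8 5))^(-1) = (1 10)(2 12 14 6 7 4 3 9 11 5 8)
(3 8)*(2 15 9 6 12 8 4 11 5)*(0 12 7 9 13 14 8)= (0 12)(2 15 13 14 8 3 4 11 5)(6 7 9)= [12, 1, 15, 4, 11, 2, 7, 9, 3, 6, 10, 5, 0, 14, 8, 13]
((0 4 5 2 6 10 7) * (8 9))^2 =(0 5 6 7 4 2 10)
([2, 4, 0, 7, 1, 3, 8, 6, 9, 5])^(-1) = (0 2)(1 4)(3 5 9 8 6 7)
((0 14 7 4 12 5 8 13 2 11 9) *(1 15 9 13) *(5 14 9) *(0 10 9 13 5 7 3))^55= ((0 13 2 11 5 8 1 15 7 4 12 14 3)(9 10))^55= (0 11 1 4 3 2 8 7 14 13 5 15 12)(9 10)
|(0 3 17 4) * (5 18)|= |(0 3 17 4)(5 18)|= 4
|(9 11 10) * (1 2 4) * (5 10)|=12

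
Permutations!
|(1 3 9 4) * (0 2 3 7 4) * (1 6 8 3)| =|(0 2 1 7 4 6 8 3 9)| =9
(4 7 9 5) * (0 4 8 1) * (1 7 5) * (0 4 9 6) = (0 9 1 4 5 8 7 6) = [9, 4, 2, 3, 5, 8, 0, 6, 7, 1]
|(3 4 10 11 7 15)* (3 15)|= 5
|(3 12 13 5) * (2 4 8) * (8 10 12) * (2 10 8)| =|(2 4 8 10 12 13 5 3)| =8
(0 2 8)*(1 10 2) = (0 1 10 2 8) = [1, 10, 8, 3, 4, 5, 6, 7, 0, 9, 2]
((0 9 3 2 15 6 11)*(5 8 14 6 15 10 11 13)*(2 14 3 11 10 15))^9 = ((0 9 11)(2 15)(3 14 6 13 5 8))^9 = (2 15)(3 13)(5 14)(6 8)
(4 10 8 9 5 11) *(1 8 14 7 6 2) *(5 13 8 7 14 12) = (14)(1 7 6 2)(4 10 12 5 11)(8 9 13) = [0, 7, 1, 3, 10, 11, 2, 6, 9, 13, 12, 4, 5, 8, 14]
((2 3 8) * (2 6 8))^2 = (8)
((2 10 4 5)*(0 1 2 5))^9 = (0 4 10 2 1)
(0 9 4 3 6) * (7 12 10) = [9, 1, 2, 6, 3, 5, 0, 12, 8, 4, 7, 11, 10] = (0 9 4 3 6)(7 12 10)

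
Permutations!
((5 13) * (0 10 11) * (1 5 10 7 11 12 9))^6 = ((0 7 11)(1 5 13 10 12 9))^6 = (13)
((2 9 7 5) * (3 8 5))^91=((2 9 7 3 8 5))^91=(2 9 7 3 8 5)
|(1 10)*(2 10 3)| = |(1 3 2 10)| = 4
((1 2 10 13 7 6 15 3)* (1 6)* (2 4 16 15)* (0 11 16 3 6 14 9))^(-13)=(0 11 16 15 6 2 10 13 7 1 4 3 14 9)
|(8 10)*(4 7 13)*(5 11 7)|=10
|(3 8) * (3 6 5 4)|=|(3 8 6 5 4)|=5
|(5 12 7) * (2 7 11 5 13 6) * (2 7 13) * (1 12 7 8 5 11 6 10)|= |(1 12 6 8 5 7 2 13 10)|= 9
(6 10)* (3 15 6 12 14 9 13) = (3 15 6 10 12 14 9 13) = [0, 1, 2, 15, 4, 5, 10, 7, 8, 13, 12, 11, 14, 3, 9, 6]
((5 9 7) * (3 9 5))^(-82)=(3 7 9)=((3 9 7))^(-82)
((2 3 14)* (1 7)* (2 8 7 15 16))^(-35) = ((1 15 16 2 3 14 8 7))^(-35) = (1 14 16 7 3 15 8 2)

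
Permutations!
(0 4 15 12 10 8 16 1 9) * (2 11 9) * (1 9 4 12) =(0 12 10 8 16 9)(1 2 11 4 15) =[12, 2, 11, 3, 15, 5, 6, 7, 16, 0, 8, 4, 10, 13, 14, 1, 9]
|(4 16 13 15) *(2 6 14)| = 12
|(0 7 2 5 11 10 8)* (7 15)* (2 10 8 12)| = 9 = |(0 15 7 10 12 2 5 11 8)|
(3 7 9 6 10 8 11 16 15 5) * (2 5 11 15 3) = [0, 1, 5, 7, 4, 2, 10, 9, 15, 6, 8, 16, 12, 13, 14, 11, 3] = (2 5)(3 7 9 6 10 8 15 11 16)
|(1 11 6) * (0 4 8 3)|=12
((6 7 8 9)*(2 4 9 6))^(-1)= (2 9 4)(6 8 7)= ((2 4 9)(6 7 8))^(-1)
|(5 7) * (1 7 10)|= 4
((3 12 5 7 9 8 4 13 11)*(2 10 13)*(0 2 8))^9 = (0 9 7 5 12 3 11 13 10 2)(4 8)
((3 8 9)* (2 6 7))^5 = (2 7 6)(3 9 8)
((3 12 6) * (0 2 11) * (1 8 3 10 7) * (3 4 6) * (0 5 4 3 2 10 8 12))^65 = (0 2 8 1 4 10 11 3 12 6 7 5) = ((0 10 7 1 12 2 11 5 4 6 8 3))^65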